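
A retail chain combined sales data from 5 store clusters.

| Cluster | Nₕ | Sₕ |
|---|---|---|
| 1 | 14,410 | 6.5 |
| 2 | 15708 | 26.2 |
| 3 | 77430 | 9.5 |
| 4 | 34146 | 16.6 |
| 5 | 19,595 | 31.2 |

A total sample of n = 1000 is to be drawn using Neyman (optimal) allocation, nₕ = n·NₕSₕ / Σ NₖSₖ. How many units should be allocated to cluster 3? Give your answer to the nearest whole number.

Σ NₕSₕ = 14410·6.5 + 15708·26.2 + 77430·9.5 + 34146·16.6 + 19595·31.2 = 2418987.2.
Share for 3: 735585/2418987.2 = 0.30409.
n_3 = 1000 × 0.30409 = 304.088... → 304.

304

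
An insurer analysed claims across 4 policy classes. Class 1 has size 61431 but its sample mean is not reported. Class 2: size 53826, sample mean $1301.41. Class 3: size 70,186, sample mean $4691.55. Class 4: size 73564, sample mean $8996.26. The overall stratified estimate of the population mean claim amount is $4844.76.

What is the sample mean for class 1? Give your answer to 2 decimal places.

3153.05

Σ Nₕx̄ₕ = N·μ, so 61431·x̄_1 = 259007·4844.76 − (53826·1301.41 + 70186·4691.55 + 73564·8996.26).
= 1254826753.32 − 1061131693.6 = 193695059.72.
x̄_1 = 193695059.72 / 61431 = 3153.0507... → 3153.05.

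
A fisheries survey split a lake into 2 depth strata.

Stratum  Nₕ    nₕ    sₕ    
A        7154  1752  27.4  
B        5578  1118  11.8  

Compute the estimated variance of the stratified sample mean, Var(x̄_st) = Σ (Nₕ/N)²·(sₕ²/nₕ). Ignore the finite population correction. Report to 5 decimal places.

N = 12732. Term for each stratum: Wₕ²sₕ²/nₕ.
Var(x̄_st) = 0.13529185 + 0.02390485 = 0.15919670 → 0.15920.

0.15920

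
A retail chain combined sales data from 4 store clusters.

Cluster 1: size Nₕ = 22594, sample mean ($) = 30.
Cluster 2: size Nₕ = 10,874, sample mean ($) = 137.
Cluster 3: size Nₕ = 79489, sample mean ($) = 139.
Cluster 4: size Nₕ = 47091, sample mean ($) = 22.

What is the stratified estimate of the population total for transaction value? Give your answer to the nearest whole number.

14252531

1: 22594·30 = 677820
2: 10874·137 = 1489738
3: 79489·139 = 11048971
4: 47091·22 = 1036002
τ̂ = Σ Nₕx̄ₕ = 14252531.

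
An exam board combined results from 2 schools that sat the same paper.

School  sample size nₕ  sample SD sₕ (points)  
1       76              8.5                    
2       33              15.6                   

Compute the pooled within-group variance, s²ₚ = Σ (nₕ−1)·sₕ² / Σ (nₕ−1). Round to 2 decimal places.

Degrees of freedom: 75 + 32 = 107.
Σ(nₕ−1)sₕ² = 75·72.25 + 32·243.36 = 13206.27.
s²ₚ = 13206.27 / 107 = 123.4231... → 123.42.

123.42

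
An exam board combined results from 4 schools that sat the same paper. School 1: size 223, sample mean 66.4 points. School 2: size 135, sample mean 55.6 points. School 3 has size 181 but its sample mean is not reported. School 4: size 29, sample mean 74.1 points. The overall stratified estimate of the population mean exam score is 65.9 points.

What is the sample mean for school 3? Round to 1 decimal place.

N = 223 + 135 + 181 + 29 = 568.
Overall total = μ·N = 65.9·568 = 37431.2.
Subtract the known strata: 223·66.4 + 135·55.6 + 29·74.1 = 24462.1.
Remaining total for school 3: 37431.2 − 24462.1 = 12969.1.
Divide by its size: 12969.1 / 181 = 71.652... → 71.7.

71.7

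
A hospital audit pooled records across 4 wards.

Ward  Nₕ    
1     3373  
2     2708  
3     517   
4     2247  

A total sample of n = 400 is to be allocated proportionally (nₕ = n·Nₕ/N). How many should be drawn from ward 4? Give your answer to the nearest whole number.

Share of ward 4 = 2247/8845 = 0.25404.
Allocate 400 × 0.25404 = 101.617... → 102.

102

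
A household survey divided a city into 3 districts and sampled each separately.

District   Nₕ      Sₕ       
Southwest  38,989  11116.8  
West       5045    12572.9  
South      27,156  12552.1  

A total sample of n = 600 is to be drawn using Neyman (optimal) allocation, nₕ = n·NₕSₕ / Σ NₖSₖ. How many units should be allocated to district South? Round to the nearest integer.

Σ NₕSₕ = 38989·11116.8 + 5045·12572.9 + 27156·12552.1 = 837728023.3.
Share for South: 340864827.6/837728023.3 = 0.40689.
n_South = 600 × 0.40689 = 244.135... → 244.

244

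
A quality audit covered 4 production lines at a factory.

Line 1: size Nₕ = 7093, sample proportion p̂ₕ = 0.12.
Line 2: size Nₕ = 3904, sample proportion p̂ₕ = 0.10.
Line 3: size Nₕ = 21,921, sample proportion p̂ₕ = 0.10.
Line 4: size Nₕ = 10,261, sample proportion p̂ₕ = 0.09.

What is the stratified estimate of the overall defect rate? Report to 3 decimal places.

N = 7093 + 3904 + 21921 + 10261 = 43179.
Overall proportion = Σ (Nₕ/N)·p̂ₕ.
Σ Nₕp̂ₕ = 851.16 + 390.4 + 2192.1 + 923.49 = 4357.15.
4357.15 / 43179 = 0.10091... → 0.101.

0.101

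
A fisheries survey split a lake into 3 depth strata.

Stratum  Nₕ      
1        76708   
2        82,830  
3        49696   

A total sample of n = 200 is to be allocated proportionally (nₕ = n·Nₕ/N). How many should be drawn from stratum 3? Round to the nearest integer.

48

Share of stratum 3 = 49696/209234 = 0.23751.
Allocate 200 × 0.23751 = 47.503... → 48.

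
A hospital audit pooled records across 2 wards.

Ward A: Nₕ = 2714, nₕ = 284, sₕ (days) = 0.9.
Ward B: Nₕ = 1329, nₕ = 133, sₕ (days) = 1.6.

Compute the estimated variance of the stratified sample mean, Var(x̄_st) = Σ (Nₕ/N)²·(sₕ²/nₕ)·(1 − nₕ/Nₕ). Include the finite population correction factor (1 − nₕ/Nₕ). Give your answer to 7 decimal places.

0.0030224

N = 4043; Wₕ = Nₕ/N.
ward A: (2714/4043)²·0.9²/284·(1 − 284/2714) = 0.0011507350
ward B: (1329/4043)²·1.6²/133·(1 − 133/1329) = 0.0018717033
Sum = 0.0030224383 → 0.0030224.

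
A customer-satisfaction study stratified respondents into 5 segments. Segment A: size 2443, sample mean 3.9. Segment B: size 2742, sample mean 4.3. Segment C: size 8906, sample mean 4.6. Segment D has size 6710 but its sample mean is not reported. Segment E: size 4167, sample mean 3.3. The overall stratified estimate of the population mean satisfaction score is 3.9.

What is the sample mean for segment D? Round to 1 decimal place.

Σ Nₕx̄ₕ = N·μ, so 6710·x̄_D = 24968·3.9 − (2443·3.9 + 2742·4.3 + 8906·4.6 + 4167·3.3).
= 97375.2 − 76037 = 21338.2.
x̄_D = 21338.2 / 6710 = 3.180... → 3.2.

3.2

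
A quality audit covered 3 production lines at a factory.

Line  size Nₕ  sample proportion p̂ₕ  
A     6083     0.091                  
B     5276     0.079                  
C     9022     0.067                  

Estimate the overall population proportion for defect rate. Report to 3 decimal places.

0.077

Wₕ = Nₕ/N with N = 20381: 0.2985, 0.2589, 0.4427.
p̂_st = 0.2985·0.091 + 0.2589·0.079 + 0.4427·0.067 ≈ 0.07727... → 0.077.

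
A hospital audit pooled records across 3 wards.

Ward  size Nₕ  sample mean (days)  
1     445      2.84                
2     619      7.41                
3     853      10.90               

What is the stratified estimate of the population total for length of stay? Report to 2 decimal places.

1: 445·2.84 = 1263.8
2: 619·7.41 = 4586.79
3: 853·10.90 = 9297.7
τ̂ = Σ Nₕx̄ₕ = 15148.29.

15148.29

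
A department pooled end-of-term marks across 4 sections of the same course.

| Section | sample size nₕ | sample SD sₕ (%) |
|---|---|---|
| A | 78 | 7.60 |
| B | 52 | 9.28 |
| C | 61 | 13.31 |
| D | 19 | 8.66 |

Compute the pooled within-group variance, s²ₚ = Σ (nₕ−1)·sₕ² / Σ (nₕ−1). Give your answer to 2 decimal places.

101.06

Degrees of freedom: 77 + 51 + 60 + 18 = 206.
Σ(nₕ−1)sₕ² = 77·57.76 + 51·86.1184 + 60·177.1561 + 18·74.9956 = 20818.8452.
s²ₚ = 20818.8452 / 206 = 101.0624... → 101.06.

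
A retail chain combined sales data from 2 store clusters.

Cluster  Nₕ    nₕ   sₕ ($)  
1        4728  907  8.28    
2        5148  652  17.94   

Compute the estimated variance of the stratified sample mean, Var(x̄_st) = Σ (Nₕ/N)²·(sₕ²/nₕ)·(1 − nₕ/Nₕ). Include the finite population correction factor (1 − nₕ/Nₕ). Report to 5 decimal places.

N = 9876. Term for each stratum: Wₕ²sₕ²/nₕ·(1−nₕ/Nₕ).
Var(x̄_st) = 0.01400057 + 0.11713858 = 0.13113915 → 0.13114.

0.13114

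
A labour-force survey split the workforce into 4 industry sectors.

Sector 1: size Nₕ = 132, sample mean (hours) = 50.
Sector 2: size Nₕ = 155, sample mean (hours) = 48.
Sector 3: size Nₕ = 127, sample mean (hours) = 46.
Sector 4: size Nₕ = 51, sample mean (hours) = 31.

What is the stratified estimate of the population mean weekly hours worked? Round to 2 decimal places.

N = 465; weights Wₕ = Nₕ/N = (0.2839, 0.3333, 0.2731, 0.1097).
x̄_st = Σ Wₕ·x̄ₕ = 0.2839·50 + 0.3333·48 + 0.2731·46 + 0.1097·31 ≈ 46.1570...
→ 46.16.

46.16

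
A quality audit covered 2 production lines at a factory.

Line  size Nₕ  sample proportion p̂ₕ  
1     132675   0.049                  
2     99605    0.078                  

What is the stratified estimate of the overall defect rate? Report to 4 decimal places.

N = 132675 + 99605 = 232280.
Overall proportion = Σ (Nₕ/N)·p̂ₕ.
Σ Nₕp̂ₕ = 6501.075 + 7769.19 = 14270.265.
14270.265 / 232280 = 0.061436... → 0.0614.

0.0614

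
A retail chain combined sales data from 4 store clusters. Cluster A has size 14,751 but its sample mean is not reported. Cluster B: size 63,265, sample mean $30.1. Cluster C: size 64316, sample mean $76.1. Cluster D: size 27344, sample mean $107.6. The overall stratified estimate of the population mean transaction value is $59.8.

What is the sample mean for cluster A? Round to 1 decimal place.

27.5

N = 14751 + 63265 + 64316 + 27344 = 169676.
Overall total = μ·N = 59.8·169676 = 10146624.8.
Subtract the known strata: 63265·30.1 + 64316·76.1 + 27344·107.6 = 9740938.5.
Remaining total for cluster A: 10146624.8 − 9740938.5 = 405686.3.
Divide by its size: 405686.3 / 14751 = 27.502... → 27.5.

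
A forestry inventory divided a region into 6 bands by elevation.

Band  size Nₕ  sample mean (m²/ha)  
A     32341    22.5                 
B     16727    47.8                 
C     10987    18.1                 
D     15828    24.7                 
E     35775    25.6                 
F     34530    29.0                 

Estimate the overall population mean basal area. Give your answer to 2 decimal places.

27.60

N = 146188; weights Wₕ = Nₕ/N = (0.2212, 0.1144, 0.0752, 0.1083, 0.2447, 0.2362).
x̄_st = Σ Wₕ·x̄ₕ = 0.2212·22.5 + 0.1144·47.8 + 0.0752·18.1 + 0.1083·24.7 + 0.2447·25.6 + 0.2362·29.0 ≈ 27.5963...
→ 27.60.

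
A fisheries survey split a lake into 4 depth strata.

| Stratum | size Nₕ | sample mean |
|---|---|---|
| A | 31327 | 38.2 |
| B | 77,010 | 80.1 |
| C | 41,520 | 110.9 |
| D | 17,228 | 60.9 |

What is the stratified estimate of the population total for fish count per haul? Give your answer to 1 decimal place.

Estimate total by summing Nₕ·x̄ₕ over strata.
31327·38.2 + 77010·80.1 + 41520·110.9 + 17228·60.9 = 1196691.4 + 6168501 + 4604568 + 1049185.2 = 13018945.6.

13018945.6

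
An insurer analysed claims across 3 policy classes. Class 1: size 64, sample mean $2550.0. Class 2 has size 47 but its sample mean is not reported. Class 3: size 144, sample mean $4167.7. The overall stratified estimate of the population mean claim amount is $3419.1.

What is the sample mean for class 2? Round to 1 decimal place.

Σ Nₕx̄ₕ = N·μ, so 47·x̄_2 = 255·3419.1 − (64·2550.0 + 144·4167.7).
= 871870.5 − 763348.8 = 108521.7.
x̄_2 = 108521.7 / 47 = 2308.972... → 2309.0.

2309.0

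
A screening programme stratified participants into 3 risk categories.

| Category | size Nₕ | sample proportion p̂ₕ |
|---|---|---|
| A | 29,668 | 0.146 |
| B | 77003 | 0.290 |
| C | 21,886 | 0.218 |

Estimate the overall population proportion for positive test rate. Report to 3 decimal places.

N = 29668 + 77003 + 21886 = 128557.
Overall proportion = Σ (Nₕ/N)·p̂ₕ.
Σ Nₕp̂ₕ = 4331.528 + 22330.87 + 4771.148 = 31433.546.
31433.546 / 128557 = 0.24451... → 0.245.

0.245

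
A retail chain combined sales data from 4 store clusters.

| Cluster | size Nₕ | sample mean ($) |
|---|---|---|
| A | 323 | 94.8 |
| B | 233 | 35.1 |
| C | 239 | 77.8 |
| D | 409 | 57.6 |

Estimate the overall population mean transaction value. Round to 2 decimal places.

67.24

x̄_st = (Σ Nₕx̄ₕ) / (Σ Nₕ) = (323·94.8 + 233·35.1 + 239·77.8 + 409·57.6) / 1204
= 80951.3 / 1204 = 67.2353... → 67.24.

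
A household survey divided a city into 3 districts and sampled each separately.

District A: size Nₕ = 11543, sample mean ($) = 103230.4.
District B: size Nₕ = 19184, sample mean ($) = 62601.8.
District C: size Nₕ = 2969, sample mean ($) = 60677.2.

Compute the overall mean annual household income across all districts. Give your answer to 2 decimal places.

x̄_st = (Σ Nₕx̄ₕ) / (Σ Nₕ) = (11543·103230.4 + 19184·62601.8 + 2969·60677.2) / 33696
= 2572692045.2 / 33696 = 76350.0726... → 76350.07.

76350.07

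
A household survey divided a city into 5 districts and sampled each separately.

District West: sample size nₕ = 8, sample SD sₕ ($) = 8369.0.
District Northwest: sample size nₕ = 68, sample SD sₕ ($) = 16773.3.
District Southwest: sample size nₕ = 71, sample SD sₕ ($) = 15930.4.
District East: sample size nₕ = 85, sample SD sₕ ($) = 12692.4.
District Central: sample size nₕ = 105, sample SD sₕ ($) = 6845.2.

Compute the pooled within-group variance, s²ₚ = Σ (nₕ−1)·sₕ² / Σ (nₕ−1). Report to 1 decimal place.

West: (8−1)·8369.0² = 7·70040161 = 490281127
Northwest: (68−1)·16773.3² = 67·281343592.89 = 18850020723.63
Southwest: (71−1)·15930.4² = 70·253777644.16 = 17764435091.2
East: (85−1)·12692.4² = 84·161097017.76 = 13532149491.84
Central: (105−1)·6845.2² = 104·46856763.04 = 4873103356.16
Numerator = 55509989789.83; denominator = Σ(nₕ−1) = 332.
s²ₚ = 55509989789.83/332 = 167198764.427... → 167198764.4.

167198764.4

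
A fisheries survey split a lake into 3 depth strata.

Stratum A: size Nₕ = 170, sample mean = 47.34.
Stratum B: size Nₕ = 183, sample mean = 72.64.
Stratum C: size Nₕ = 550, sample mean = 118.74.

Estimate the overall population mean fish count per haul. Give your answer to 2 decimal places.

N = 170 + 183 + 550 = 903.
Overall mean = Σ (Nₕ/N)·x̄ₕ — weight by population share, not a simple average.
Σ Nₕx̄ₕ = 170·47.34 + 183·72.64 + 550·118.74 = 8047.8 + 13293.12 + 65307 = 86647.92.
Divide by N: 86647.92 / 903 = 95.9556... → 95.96.

95.96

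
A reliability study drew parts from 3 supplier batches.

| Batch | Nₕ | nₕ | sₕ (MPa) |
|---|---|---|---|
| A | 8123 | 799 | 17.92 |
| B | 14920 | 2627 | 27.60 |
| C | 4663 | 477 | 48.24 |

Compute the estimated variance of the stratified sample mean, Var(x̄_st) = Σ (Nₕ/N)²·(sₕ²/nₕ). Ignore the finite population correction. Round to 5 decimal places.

0.25683

N = 27706. Term for each stratum: Wₕ²sₕ²/nₕ.
Var(x̄_st) = 0.03454733 + 0.08409072 + 0.13819088 = 0.25682893 → 0.25683.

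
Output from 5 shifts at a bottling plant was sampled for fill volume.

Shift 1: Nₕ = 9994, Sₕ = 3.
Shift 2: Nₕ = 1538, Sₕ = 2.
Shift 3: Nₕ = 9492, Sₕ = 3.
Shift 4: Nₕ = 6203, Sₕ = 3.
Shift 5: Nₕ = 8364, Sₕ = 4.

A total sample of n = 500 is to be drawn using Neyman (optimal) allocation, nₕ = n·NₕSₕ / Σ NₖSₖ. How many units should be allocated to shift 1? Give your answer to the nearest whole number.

132

1: NₕSₕ = 9994·3 = 29982
2: NₕSₕ = 1538·2 = 3076
3: NₕSₕ = 9492·3 = 28476
4: NₕSₕ = 6203·3 = 18609
5: NₕSₕ = 8364·4 = 33456
Σ NₕSₕ = 113599.
n_1 = 500·29982/113599 = 131.964... → 132.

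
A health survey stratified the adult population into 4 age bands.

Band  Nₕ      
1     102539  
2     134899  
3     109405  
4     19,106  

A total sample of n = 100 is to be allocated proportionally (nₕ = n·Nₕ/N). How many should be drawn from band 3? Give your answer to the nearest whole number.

Share of band 3 = 109405/365949 = 0.29896.
Allocate 100 × 0.29896 = 29.896... → 30.

30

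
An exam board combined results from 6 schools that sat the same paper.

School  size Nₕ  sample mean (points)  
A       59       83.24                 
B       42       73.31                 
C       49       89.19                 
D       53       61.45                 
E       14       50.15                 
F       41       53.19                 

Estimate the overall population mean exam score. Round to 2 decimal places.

71.71

x̄_st = (Σ Nₕx̄ₕ) / (Σ Nₕ) = (59·83.24 + 42·73.31 + 49·89.19 + 53·61.45 + 14·50.15 + 41·53.19) / 258
= 18500.23 / 258 = 71.7063... → 71.71.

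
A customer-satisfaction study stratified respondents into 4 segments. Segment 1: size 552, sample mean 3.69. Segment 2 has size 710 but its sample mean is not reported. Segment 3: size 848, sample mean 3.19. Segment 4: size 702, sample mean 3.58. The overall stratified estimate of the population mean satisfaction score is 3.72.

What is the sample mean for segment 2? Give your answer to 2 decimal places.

4.51

Σ Nₕx̄ₕ = N·μ, so 710·x̄_2 = 2812·3.72 − (552·3.69 + 848·3.19 + 702·3.58).
= 10460.64 − 7255.16 = 3205.48.
x̄_2 = 3205.48 / 710 = 4.5148... → 4.51.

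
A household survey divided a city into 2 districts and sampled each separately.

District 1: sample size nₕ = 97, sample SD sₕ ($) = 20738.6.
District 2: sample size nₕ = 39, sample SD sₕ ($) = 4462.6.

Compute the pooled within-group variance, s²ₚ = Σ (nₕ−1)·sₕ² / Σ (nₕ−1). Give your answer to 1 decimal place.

313771322.6

1: (97−1)·20738.6² = 96·430089529.96 = 41288594876.16
2: (39−1)·4462.6² = 38·19914798.76 = 756762352.88
Numerator = 42045357229.04; denominator = Σ(nₕ−1) = 134.
s²ₚ = 42045357229.04/134 = 313771322.605... → 313771322.6.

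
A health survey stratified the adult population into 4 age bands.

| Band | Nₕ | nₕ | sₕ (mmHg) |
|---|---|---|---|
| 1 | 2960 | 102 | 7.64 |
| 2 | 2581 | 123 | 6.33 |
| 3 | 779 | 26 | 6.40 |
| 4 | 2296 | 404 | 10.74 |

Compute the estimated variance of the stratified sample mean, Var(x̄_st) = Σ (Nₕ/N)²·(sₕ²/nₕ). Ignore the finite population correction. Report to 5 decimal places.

0.12993

N = 8616. Term for each stratum: Wₕ²sₕ²/nₕ.
Var(x̄_st) = 0.06753962 + 0.02923257 + 0.01287805 + 0.02027494 = 0.12992517 → 0.12993.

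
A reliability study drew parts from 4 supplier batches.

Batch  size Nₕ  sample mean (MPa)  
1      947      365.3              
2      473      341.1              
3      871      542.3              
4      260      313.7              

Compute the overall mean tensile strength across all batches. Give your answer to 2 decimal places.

415.99

x̄_st = (Σ Nₕx̄ₕ) / (Σ Nₕ) = (947·365.3 + 473·341.1 + 871·542.3 + 260·313.7) / 2551
= 1061184.7 / 2551 = 415.9877... → 415.99.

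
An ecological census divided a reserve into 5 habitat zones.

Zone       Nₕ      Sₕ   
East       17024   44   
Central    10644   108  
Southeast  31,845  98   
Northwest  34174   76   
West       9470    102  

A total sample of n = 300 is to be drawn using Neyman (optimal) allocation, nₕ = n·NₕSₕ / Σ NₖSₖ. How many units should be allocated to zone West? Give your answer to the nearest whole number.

Σ NₕSₕ = 17024·44 + 10644·108 + 31845·98 + 34174·76 + 9470·102 = 8582582.
Share for West: 965940/8582582 = 0.11255.
n_West = 300 × 0.11255 = 33.764... → 34.

34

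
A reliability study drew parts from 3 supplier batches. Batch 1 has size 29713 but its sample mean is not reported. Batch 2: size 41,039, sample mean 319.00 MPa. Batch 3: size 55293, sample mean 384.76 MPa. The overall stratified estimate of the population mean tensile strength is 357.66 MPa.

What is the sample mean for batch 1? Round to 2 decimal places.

N = 29713 + 41039 + 55293 = 126045.
Overall total = μ·N = 357.66·126045 = 45081254.7.
Subtract the known strata: 41039·319.00 + 55293·384.76 = 34365975.68.
Remaining total for batch 1: 45081254.7 − 34365975.68 = 10715279.02.
Divide by its size: 10715279.02 / 29713 = 360.6260... → 360.63.

360.63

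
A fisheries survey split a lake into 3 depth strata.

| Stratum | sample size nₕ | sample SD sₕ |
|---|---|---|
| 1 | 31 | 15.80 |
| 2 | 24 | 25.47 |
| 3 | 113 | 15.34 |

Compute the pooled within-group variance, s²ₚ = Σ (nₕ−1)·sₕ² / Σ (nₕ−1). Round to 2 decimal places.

295.55

1: (31−1)·15.80² = 30·249.64 = 7489.2
2: (24−1)·25.47² = 23·648.7209 = 14920.5807
3: (113−1)·15.34² = 112·235.3156 = 26355.3472
Numerator = 48765.1279; denominator = Σ(nₕ−1) = 165.
s²ₚ = 48765.1279/165 = 295.5462... → 295.55.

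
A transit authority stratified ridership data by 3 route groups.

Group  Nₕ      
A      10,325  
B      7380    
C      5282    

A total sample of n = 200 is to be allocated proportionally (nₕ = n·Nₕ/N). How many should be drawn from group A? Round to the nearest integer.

90

N = 10325 + 7380 + 5282 = 22987.
n_A = 200·10325/22987 = 89.833... → 90.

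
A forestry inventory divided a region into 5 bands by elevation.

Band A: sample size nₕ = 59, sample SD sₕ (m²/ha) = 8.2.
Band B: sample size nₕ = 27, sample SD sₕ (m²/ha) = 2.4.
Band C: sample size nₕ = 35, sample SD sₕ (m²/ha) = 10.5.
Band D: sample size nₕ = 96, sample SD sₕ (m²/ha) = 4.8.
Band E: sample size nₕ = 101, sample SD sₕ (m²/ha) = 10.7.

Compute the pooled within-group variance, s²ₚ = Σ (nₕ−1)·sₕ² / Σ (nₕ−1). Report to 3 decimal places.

68.486

Degrees of freedom: 58 + 26 + 34 + 95 + 100 = 313.
Σ(nₕ−1)sₕ² = 58·67.24 + 26·5.76 + 34·110.25 + 95·23.04 + 100·114.49 = 21435.98.
s²ₚ = 21435.98 / 313 = 68.48556... → 68.486.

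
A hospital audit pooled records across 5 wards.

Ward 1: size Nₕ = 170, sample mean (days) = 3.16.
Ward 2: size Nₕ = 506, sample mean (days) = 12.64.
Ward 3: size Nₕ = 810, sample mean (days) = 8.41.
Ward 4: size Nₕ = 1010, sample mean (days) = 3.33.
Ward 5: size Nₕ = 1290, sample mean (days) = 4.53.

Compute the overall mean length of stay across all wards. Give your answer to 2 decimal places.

6.06

N = 170 + 506 + 810 + 1010 + 1290 = 3786.
Overall mean = Σ (Nₕ/N)·x̄ₕ — weight by population share, not a simple average.
Σ Nₕx̄ₕ = 170·3.16 + 506·12.64 + 810·8.41 + 1010·3.33 + 1290·4.53 = 537.2 + 6395.84 + 6812.1 + 3363.3 + 5843.7 = 22952.14.
Divide by N: 22952.14 / 3786 = 6.0624... → 6.06.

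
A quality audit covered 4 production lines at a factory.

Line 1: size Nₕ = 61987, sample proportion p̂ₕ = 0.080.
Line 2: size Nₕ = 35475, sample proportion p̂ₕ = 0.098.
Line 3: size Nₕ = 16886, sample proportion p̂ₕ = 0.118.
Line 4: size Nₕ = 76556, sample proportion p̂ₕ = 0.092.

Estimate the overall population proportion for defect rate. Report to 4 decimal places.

Wₕ = Nₕ/N with N = 190904: 0.3247, 0.1858, 0.0885, 0.4010.
p̂_st = 0.3247·0.080 + 0.1858·0.098 + 0.0885·0.118 + 0.4010·0.092 ≈ 0.091518... → 0.0915.

0.0915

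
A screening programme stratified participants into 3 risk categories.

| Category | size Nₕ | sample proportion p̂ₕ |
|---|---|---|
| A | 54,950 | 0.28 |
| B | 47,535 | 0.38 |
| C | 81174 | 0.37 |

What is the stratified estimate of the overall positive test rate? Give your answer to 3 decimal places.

Wₕ = Nₕ/N with N = 183659: 0.2992, 0.2588, 0.4420.
p̂_st = 0.2992·0.28 + 0.2588·0.38 + 0.4420·0.37 ≈ 0.34566... → 0.346.

0.346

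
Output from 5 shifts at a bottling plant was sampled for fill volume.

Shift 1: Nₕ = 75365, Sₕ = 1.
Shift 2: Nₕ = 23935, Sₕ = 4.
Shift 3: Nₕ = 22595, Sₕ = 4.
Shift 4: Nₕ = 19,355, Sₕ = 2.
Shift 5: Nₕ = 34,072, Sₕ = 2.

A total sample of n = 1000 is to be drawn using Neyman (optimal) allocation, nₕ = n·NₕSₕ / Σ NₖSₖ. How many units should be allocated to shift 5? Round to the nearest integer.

Σ NₕSₕ = 75365·1 + 23935·4 + 22595·4 + 19355·2 + 34072·2 = 368339.
Share for 5: 68144/368339 = 0.18500.
n_5 = 1000 × 0.18500 = 185.003... → 185.

185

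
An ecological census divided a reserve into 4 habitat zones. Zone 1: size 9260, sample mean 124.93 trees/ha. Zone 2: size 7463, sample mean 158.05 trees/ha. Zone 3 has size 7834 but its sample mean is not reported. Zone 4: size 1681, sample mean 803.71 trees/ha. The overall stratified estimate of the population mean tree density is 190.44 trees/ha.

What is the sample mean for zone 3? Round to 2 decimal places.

167.14

Σ Nₕx̄ₕ = N·μ, so 7834·x̄_3 = 26238·190.44 − (9260·124.93 + 7463·158.05 + 1681·803.71).
= 4996764.72 − 3687415.46 = 1309349.26.
x̄_3 = 1309349.26 / 7834 = 167.1367... → 167.14.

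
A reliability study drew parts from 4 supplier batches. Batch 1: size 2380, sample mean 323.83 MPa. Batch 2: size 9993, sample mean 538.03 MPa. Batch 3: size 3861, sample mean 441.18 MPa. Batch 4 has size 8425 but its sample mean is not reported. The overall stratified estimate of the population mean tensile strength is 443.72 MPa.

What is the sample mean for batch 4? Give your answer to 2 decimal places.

Σ Nₕx̄ₕ = N·μ, so 8425·x̄_4 = 24659·443.72 − (2380·323.83 + 9993·538.03 + 3861·441.18).
= 10941691.48 − 7850645.17 = 3091046.31.
x̄_4 = 3091046.31 / 8425 = 366.8898... → 366.89.

366.89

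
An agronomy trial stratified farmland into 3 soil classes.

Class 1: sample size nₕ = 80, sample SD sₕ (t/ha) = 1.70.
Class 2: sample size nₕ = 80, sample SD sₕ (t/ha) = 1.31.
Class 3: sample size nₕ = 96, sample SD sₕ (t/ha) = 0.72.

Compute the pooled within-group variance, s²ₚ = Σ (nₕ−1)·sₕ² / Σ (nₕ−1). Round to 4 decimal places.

1.6329

1: (80−1)·1.70² = 79·2.89 = 228.31
2: (80−1)·1.31² = 79·1.7161 = 135.5719
3: (96−1)·0.72² = 95·0.5184 = 49.248
Numerator = 413.1299; denominator = Σ(nₕ−1) = 253.
s²ₚ = 413.1299/253 = 1.632925... → 1.6329.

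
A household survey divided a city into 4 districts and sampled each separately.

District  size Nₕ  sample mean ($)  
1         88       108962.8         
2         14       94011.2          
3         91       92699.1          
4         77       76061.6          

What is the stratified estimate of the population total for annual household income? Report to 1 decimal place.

1: 88·108962.8 = 9588726.4
2: 14·94011.2 = 1316156.8
3: 91·92699.1 = 8435618.1
4: 77·76061.6 = 5856743.2
τ̂ = Σ Nₕx̄ₕ = 25197244.5.

25197244.5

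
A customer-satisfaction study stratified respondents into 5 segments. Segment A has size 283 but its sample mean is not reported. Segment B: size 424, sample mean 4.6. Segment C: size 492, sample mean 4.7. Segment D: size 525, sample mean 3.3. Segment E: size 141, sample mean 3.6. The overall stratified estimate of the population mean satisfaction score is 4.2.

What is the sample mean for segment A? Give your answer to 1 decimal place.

Σ Nₕx̄ₕ = N·μ, so 283·x̄_A = 1865·4.2 − (424·4.6 + 492·4.7 + 525·3.3 + 141·3.6).
= 7833 − 6502.9 = 1330.1.
x̄_A = 1330.1 / 283 = 4.7 → 4.7.

4.7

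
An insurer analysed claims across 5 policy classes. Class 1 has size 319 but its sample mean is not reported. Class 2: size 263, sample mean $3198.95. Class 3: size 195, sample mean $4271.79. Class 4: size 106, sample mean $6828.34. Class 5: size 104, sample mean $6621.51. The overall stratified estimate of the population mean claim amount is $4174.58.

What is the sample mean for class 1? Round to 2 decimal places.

3239.96

Σ Nₕx̄ₕ = N·μ, so 319·x̄_1 = 987·4174.58 − (263·3198.95 + 195·4271.79 + 106·6828.34 + 104·6621.51).
= 4120310.46 − 3086763.98 = 1033546.48.
x̄_1 = 1033546.48 / 319 = 3239.9576... → 3239.96.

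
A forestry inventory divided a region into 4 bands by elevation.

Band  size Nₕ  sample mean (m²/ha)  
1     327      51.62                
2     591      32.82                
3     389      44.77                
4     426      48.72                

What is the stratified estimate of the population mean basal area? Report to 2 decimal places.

42.96

x̄_st = (Σ Nₕx̄ₕ) / (Σ Nₕ) = (327·51.62 + 591·32.82 + 389·44.77 + 426·48.72) / 1733
= 74446.61 / 1733 = 42.9582... → 42.96.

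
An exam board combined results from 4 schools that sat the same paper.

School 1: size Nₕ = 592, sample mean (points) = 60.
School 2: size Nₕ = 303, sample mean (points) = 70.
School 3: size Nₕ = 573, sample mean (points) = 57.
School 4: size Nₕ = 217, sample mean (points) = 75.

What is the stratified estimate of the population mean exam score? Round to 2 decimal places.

62.71

N = 1685; weights Wₕ = Nₕ/N = (0.3513, 0.1798, 0.3401, 0.1288).
x̄_st = Σ Wₕ·x̄ₕ = 0.3513·60 + 0.1798·70 + 0.3401·57 + 0.1288·75 ≈ 62.7098...
→ 62.71.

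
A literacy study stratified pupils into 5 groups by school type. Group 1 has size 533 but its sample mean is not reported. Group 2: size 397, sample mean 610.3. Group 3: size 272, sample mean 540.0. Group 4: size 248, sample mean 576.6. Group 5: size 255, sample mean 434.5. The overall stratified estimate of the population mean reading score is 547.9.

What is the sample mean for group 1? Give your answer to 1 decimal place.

N = 533 + 397 + 272 + 248 + 255 = 1705.
Overall total = μ·N = 547.9·1705 = 934169.5.
Subtract the known strata: 397·610.3 + 272·540.0 + 248·576.6 + 255·434.5 = 642963.4.
Remaining total for group 1: 934169.5 − 642963.4 = 291206.1.
Divide by its size: 291206.1 / 533 = 546.353... → 546.4.

546.4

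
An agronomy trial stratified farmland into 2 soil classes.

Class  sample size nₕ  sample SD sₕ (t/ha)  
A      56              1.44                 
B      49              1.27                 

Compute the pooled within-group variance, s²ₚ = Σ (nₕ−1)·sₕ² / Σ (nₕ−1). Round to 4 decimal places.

Degrees of freedom: 55 + 48 = 103.
Σ(nₕ−1)sₕ² = 55·2.0736 + 48·1.6129 = 191.4672.
s²ₚ = 191.4672 / 103 = 1.858905... → 1.8589.

1.8589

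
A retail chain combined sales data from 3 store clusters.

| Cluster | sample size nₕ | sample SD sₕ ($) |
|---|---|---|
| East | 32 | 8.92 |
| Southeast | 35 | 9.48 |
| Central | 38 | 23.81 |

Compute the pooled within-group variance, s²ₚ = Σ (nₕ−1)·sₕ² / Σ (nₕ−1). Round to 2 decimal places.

259.78

Degrees of freedom: 31 + 34 + 37 = 102.
Σ(nₕ−1)sₕ² = 31·79.5664 + 34·89.8704 + 37·566.9161 = 26498.0477.
s²ₚ = 26498.0477 / 102 = 259.7848... → 259.78.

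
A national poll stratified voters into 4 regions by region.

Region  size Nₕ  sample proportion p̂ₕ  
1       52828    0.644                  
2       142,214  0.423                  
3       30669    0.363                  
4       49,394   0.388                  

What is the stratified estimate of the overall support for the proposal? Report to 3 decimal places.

0.452

Wₕ = Nₕ/N with N = 275105: 0.1920, 0.5169, 0.1115, 0.1795.
p̂_st = 0.1920·0.644 + 0.5169·0.423 + 0.1115·0.363 + 0.1795·0.388 ≈ 0.45247... → 0.452.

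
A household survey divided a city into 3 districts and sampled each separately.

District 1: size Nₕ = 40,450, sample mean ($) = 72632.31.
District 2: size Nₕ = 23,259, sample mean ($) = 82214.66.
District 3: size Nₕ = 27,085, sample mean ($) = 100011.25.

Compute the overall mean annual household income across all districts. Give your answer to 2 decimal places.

83254.54

x̄_st = (Σ Nₕx̄ₕ) / (Σ Nₕ) = (40450·72632.31 + 23259·82214.66 + 27085·100011.25) / 90794
= 7559012422.69 / 90794 = 83254.5369... → 83254.54.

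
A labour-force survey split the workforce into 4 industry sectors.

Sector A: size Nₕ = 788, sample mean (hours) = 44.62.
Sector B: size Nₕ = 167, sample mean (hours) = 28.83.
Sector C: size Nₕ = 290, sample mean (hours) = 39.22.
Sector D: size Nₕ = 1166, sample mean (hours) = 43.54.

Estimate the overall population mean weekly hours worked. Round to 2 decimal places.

x̄_st = (Σ Nₕx̄ₕ) / (Σ Nₕ) = (788·44.62 + 167·28.83 + 290·39.22 + 1166·43.54) / 2411
= 102116.61 / 2411 = 42.3545... → 42.35.

42.35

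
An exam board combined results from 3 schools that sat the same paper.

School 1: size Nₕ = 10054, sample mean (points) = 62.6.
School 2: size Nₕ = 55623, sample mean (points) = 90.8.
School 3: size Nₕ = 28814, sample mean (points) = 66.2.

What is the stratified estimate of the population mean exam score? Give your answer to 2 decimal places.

80.30

x̄_st = (Σ Nₕx̄ₕ) / (Σ Nₕ) = (10054·62.6 + 55623·90.8 + 28814·66.2) / 94491
= 7587435.6 / 94491 = 80.2980... → 80.30.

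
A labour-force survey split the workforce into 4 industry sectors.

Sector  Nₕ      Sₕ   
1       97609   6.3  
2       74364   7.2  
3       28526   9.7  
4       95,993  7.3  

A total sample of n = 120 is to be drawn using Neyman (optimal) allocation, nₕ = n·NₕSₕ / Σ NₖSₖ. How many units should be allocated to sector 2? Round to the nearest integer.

30

1: NₕSₕ = 97609·6.3 = 614936.7
2: NₕSₕ = 74364·7.2 = 535420.8
3: NₕSₕ = 28526·9.7 = 276702.2
4: NₕSₕ = 95993·7.3 = 700748.9
Σ NₕSₕ = 2127808.6.
n_2 = 120·535420.8/2127808.6 = 30.196... → 30.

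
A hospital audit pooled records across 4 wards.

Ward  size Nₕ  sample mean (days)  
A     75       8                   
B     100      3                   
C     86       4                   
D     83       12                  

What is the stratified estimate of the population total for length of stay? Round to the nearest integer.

A: 75·8 = 600
B: 100·3 = 300
C: 86·4 = 344
D: 83·12 = 996
τ̂ = Σ Nₕx̄ₕ = 2240.

2240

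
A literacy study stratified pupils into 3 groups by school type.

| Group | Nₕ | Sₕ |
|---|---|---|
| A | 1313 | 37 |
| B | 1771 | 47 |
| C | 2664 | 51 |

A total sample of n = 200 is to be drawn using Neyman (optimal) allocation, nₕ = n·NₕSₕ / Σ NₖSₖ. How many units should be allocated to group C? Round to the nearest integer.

A: NₕSₕ = 1313·37 = 48581
B: NₕSₕ = 1771·47 = 83237
C: NₕSₕ = 2664·51 = 135864
Σ NₕSₕ = 267682.
n_C = 200·135864/267682 = 101.511... → 102.

102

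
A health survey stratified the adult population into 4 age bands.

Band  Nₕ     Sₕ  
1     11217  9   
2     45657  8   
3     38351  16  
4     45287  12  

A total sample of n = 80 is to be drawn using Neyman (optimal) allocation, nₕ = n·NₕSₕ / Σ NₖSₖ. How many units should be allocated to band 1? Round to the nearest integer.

5

Σ NₕSₕ = 11217·9 + 45657·8 + 38351·16 + 45287·12 = 1623269.
Share for 1: 100953/1623269 = 0.06219.
n_1 = 80 × 0.06219 = 4.975... → 5.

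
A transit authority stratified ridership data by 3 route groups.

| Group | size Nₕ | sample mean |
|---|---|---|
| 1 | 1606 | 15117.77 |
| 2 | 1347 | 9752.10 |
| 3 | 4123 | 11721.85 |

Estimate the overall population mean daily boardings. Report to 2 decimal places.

12117.64

x̄_st = (Σ Nₕx̄ₕ) / (Σ Nₕ) = (1606·15117.77 + 1347·9752.10 + 4123·11721.85) / 7076
= 85744404.87 / 7076 = 12117.6378... → 12117.64.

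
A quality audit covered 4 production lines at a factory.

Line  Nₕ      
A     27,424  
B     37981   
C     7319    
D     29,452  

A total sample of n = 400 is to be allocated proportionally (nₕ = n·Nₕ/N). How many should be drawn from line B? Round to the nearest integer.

149

N = 27424 + 37981 + 7319 + 29452 = 102176.
n_B = 400·37981/102176 = 148.689... → 149.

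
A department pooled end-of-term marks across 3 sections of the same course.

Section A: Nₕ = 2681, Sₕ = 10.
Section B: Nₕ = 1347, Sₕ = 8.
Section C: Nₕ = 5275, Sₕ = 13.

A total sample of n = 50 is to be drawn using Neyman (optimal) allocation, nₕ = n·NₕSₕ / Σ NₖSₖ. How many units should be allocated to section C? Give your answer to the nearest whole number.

A: NₕSₕ = 2681·10 = 26810
B: NₕSₕ = 1347·8 = 10776
C: NₕSₕ = 5275·13 = 68575
Σ NₕSₕ = 106161.
n_C = 50·68575/106161 = 32.298... → 32.

32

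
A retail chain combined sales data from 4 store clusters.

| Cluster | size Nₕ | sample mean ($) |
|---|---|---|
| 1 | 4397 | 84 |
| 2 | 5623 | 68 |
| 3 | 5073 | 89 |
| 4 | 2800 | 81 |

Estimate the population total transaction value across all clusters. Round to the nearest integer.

1430009

1: 4397·84 = 369348
2: 5623·68 = 382364
3: 5073·89 = 451497
4: 2800·81 = 226800
τ̂ = Σ Nₕx̄ₕ = 1430009.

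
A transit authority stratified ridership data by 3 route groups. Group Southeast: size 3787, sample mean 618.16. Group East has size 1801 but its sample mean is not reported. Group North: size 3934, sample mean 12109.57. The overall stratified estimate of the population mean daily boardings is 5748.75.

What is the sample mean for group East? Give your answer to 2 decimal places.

2642.74

Σ Nₕx̄ₕ = N·μ, so 1801·x̄_East = 9522·5748.75 − (3787·618.16 + 3934·12109.57).
= 54739597.5 − 49980020.3 = 4759577.2.
x̄_East = 4759577.2 / 1801 = 2642.7414... → 2642.74.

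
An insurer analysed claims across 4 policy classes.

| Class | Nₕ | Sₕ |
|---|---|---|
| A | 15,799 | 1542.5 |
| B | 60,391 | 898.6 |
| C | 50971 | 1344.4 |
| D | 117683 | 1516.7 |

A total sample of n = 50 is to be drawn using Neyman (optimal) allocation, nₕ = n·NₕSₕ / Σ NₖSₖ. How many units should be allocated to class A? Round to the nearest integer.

4

Σ NₕSₕ = 15799·1542.5 + 60391·898.6 + 50971·1344.4 + 117683·1516.7 = 325652528.6.
Share for A: 24369957.5/325652528.6 = 0.07483.
n_A = 50 × 0.07483 = 3.742... → 4.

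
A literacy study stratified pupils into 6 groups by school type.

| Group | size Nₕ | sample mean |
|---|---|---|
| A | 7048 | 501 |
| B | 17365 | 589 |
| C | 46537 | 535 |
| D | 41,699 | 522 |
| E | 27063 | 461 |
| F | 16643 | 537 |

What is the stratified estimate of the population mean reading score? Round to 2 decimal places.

523.40

N = 156355; weights Wₕ = Nₕ/N = (0.0451, 0.1111, 0.2976, 0.2667, 0.1731, 0.1064).
x̄_st = Σ Wₕ·x̄ₕ = 0.0451·501 + 0.1111·589 + 0.2976·535 + 0.2667·522 + 0.1731·461 + 0.1064·537 ≈ 523.4021...
→ 523.40.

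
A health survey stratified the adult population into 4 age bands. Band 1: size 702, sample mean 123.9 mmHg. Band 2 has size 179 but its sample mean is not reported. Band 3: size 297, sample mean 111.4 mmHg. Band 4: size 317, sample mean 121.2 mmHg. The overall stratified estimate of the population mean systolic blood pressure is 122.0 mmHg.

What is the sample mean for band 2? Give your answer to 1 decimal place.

133.6

N = 702 + 179 + 297 + 317 = 1495.
Overall total = μ·N = 122.0·1495 = 182390.
Subtract the known strata: 702·123.9 + 297·111.4 + 317·121.2 = 158484.
Remaining total for band 2: 182390 − 158484 = 23906.
Divide by its size: 23906 / 179 = 133.553... → 133.6.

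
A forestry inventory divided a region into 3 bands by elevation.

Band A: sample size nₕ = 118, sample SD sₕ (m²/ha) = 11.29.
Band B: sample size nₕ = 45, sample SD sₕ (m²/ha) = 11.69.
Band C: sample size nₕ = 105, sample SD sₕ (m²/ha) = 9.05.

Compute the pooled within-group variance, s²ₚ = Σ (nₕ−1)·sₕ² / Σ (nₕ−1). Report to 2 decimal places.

Degrees of freedom: 117 + 44 + 104 = 265.
Σ(nₕ−1)sₕ² = 117·127.4641 + 44·136.6561 + 104·81.9025 = 29444.0281.
s²ₚ = 29444.0281 / 265 = 111.1095... → 111.11.

111.11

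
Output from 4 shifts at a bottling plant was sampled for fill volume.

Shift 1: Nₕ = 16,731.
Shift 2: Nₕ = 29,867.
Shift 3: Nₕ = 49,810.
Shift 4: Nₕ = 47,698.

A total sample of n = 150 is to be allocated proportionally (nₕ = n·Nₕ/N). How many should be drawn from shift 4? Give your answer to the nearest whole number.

Share of shift 4 = 47698/144106 = 0.33099.
Allocate 150 × 0.33099 = 49.649... → 50.

50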